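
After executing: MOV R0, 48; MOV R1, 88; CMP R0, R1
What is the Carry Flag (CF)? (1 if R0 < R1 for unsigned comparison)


Register state trace:
  MOV R0, 48  → R0 = 48
  MOV R1, 88  → R1 = 88
  CMP R0, R1  → unsigned 48 - 88: borrow occurs
  48 < 88, so CF = 1
CF = 1

1


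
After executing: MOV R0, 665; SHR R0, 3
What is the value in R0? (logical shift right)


Register state trace:
  MOV R0, 665  → R0 = 665
  SHR R0, 3  → R0 = 665 >> 3 = 665 // 2^3 = 83
Final: R0 = 83

83


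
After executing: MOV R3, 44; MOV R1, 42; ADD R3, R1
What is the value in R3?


Register state trace:
  MOV R3, 44  → R3 = 44
  MOV R1, 42  → R1 = 42
  ADD R3, R1  → R3 = 44 + 42 = 86
Final: R3 = 86

86


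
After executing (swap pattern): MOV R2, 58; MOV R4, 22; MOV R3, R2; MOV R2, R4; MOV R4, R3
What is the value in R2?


Register state trace (swap pattern):
  MOV R2, 58  → R2 = 58
  MOV R4, 22  → R4 = 22
  MOV R3, R2  → R3 = 58  (save R2)
  MOV R2, R4  → R2 = 22  (R2 gets R4's value)
  MOV R4, R3  → R4 = 58  (R4 gets saved value)
Final: R2 = 22

22


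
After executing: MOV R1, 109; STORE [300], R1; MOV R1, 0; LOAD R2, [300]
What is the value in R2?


Register and memory trace:
  MOV R1, 109  → R1 = 109
  STORE [300], R1  → mem[300] = 109
  MOV R1, 0  → R1 = 0
  LOAD R2, [300]  → R2 = mem[300] = 109
Final: R2 = 109

109


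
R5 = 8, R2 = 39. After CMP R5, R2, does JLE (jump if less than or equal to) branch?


Trace:
  R5 = 8, R2 = 39
  CMP R5, R2  → compares 8 vs 39
  JLE checks: is 8 less than or equal to 39?
  8 < 39, so condition is true
Branch taken: Yes

Yes


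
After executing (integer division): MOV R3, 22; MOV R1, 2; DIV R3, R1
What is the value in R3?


Register state trace:
  MOV R3, 22  → R3 = 22
  MOV R1, 2  → R1 = 2
  DIV R3, R1  → R3 = 22 // 2 = 11
Final: R3 = 11

11


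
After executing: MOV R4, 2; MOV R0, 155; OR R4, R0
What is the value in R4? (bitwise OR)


Register state trace:
  MOV R4, 2  → R4 = 2 (0b00000010)
  MOV R0, 155  → R0 = 155 (0b10011011)
  OR R4, R0   → R4 = 2 OR 155 = 155 (0b10011011)
Final: R4 = 155

155


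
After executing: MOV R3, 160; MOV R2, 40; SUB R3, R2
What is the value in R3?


Register state trace:
  MOV R3, 160  → R3 = 160
  MOV R2, 40  → R2 = 40
  SUB R3, R2  → R3 = 160 - 40 = 120
Final: R3 = 120

120


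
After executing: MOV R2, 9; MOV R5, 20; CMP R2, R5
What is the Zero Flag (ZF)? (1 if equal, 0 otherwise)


Register state trace:
  MOV R2, 9  → R2 = 9
  MOV R5, 20  → R5 = 20
  CMP R2, R5  → computes 9 - 20 = -11
  Result is nonzero, so values are not equal
ZF = 0

0


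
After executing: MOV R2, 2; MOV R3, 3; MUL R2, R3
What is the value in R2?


Register state trace:
  MOV R2, 2  → R2 = 2
  MOV R3, 3  → R3 = 3
  MUL R2, R3  → R2 = 2 * 3 = 6
Final: R2 = 6

6


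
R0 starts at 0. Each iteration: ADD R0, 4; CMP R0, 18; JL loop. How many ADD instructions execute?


Loop trace (R0 starts at 0, target 18, step 4):
  ADD #1: R0 = 0 + 4 = 4  → 4 < 18, loop
  ADD #2: R0 = 4 + 4 = 8  → 8 < 18, loop
  ADD #3: R0 = 8 + 4 = 12  → 12 < 18, loop
  ADD #4: R0 = 12 + 4 = 16  → 16 < 18, loop
  ADD #5: R0 = 16 + 4 = 20  → 20 >= 18, exit
Total ADD instructions: 5

5


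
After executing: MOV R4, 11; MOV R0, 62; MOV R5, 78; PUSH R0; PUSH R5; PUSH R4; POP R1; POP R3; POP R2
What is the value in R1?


Stack trace (top is rightmost):
  MOV R4, 11  → R4 = 11
  MOV R0, 62  → R0 = 62
  MOV R5, 78  → R5 = 78
  PUSH R0  → stack: [62]
  PUSH R5  → stack: [62, 78]
  PUSH R4  → stack: [62, 78, 11]
  POP R1  → R1 = 11, stack: [62, 78]
  POP R3  → R3 = 78, stack: [62]
  POP R2  → R2 = 62, stack: []
Final: R1 = 11

11


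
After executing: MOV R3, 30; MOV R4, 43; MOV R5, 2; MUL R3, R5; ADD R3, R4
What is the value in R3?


Register state trace:
  MOV R3, 30  → R3 = 30
  MOV R4, 43  → R4 = 43
  MOV R5, 2  → R5 = 2
  MUL R3, R5  → R3 = 30 * 2 = 60
  ADD R3, R4  → R3 = 60 + 43 = 103
Final: R3 = 103

103


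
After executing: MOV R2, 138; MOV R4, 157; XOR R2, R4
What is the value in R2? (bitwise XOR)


Register state trace:
  MOV R2, 138  → R2 = 138 (0b10001010)
  MOV R4, 157  → R4 = 157 (0b10011101)
  XOR R2, R4  → R2 = 138 XOR 157 = 23 (0b00010111)
Final: R2 = 23

23


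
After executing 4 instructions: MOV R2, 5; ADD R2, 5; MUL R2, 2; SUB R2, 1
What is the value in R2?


Register state trace:
  MOV R2, 5  → R2 = 5
  ADD R2, 5  → R2 = 5 + 5 = 10
  MUL R2, 2  → R2 = 10 * 2 = 20
  SUB R2, 1  → R2 = 20 - 1 = 19
Final: R2 = 19

19


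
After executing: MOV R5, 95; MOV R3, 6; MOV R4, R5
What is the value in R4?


Register state trace:
  MOV R5, 95  → R5 = 95
  MOV R3, 6  → R3 = 6
  MOV R4, R5  → R4 = 95
Final: R4 = 95

95


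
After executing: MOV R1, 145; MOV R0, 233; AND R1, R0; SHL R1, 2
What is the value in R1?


Register state trace:
  MOV R1, 145  → R1 = 145 (0b10010001)
  MOV R0, 233  → R0 = 233 (0b11101001)
  AND R1, R0  → R1 = 145 AND 233 = 129 (0b10000001)
  SHL R1, 2  → R1 = 129 << 2 = 516
Final: R1 = 516

516


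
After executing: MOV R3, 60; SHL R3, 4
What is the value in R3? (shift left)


Register state trace:
  MOV R3, 60  → R3 = 60
  SHL R3, 4  → R3 = 60 << 4 = 60 * 2^4 = 960
Final: R3 = 960

960


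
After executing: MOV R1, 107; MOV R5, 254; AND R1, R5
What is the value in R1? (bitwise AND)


Register state trace:
  MOV R1, 107  → R1 = 107 (0b01101011)
  MOV R5, 254  → R5 = 254 (0b11111110)
  AND R1, R5  → R1 = 107 AND 254 = 106 (0b01101010)
Final: R1 = 106

106


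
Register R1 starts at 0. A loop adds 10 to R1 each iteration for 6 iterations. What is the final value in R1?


Starting value: R1 = 0
  Iter 1: R1 = 0 + 10 = 10
  Iter 2: R1 = 10 + 10 = 20
  Iter 3: R1 = 20 + 10 = 30
  Iter 4: R1 = 30 + 10 = 40
  Iter 5: R1 = 40 + 10 = 50
  Iter 6: R1 = 50 + 10 = 60
Final: R1 = 60

60


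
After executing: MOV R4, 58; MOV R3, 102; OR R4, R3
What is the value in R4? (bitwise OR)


Register state trace:
  MOV R4, 58  → R4 = 58 (0b00111010)
  MOV R3, 102  → R3 = 102 (0b01100110)
  OR R4, R3   → R4 = 58 OR 102 = 126 (0b01111110)
Final: R4 = 126

126


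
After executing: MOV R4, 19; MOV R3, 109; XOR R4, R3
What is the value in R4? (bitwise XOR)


Register state trace:
  MOV R4, 19  → R4 = 19 (0b00010011)
  MOV R3, 109  → R3 = 109 (0b01101101)
  XOR R4, R3  → R4 = 19 XOR 109 = 126 (0b01111110)
Final: R4 = 126

126


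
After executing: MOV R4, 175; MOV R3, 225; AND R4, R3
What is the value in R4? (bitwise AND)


Register state trace:
  MOV R4, 175  → R4 = 175 (0b10101111)
  MOV R3, 225  → R3 = 225 (0b11100001)
  AND R4, R3  → R4 = 175 AND 225 = 161 (0b10100001)
Final: R4 = 161

161


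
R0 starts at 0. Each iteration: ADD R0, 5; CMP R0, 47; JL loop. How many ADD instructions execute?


Loop trace (R0 starts at 0, target 47, step 5):
  ADD #1: R0 = 0 + 5 = 5  → 5 < 47, loop
  ADD #2: R0 = 5 + 5 = 10  → 10 < 47, loop
  ADD #3: R0 = 10 + 5 = 15  → 15 < 47, loop
  ADD #4: R0 = 15 + 5 = 20  → 20 < 47, loop
  ADD #5: R0 = 20 + 5 = 25  → 25 < 47, loop
  ADD #6: R0 = 25 + 5 = 30  → 30 < 47, loop
  ADD #7: R0 = 30 + 5 = 35  → 35 < 47, loop
  ADD #8: R0 = 35 + 5 = 40  → 40 < 47, loop
  ADD #9: R0 = 40 + 5 = 45  → 45 < 47, loop
  ADD #10: R0 = 45 + 5 = 50  → 50 >= 47, exit
Total ADD instructions: 10

10


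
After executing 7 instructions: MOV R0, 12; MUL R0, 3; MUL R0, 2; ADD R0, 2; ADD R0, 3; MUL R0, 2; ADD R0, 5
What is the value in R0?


Register state trace:
  MOV R0, 12  → R0 = 12
  MUL R0, 3  → R0 = 12 * 3 = 36
  MUL R0, 2  → R0 = 36 * 2 = 72
  ADD R0, 2  → R0 = 72 + 2 = 74
  ADD R0, 3  → R0 = 74 + 3 = 77
  MUL R0, 2  → R0 = 77 * 2 = 154
  ADD R0, 5  → R0 = 154 + 5 = 159
Final: R0 = 159

159


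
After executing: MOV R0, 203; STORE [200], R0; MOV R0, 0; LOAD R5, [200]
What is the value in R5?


Register and memory trace:
  MOV R0, 203  → R0 = 203
  STORE [200], R0  → mem[200] = 203
  MOV R0, 0  → R0 = 0
  LOAD R5, [200]  → R5 = mem[200] = 203
Final: R5 = 203

203


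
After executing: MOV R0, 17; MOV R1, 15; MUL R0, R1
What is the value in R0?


Register state trace:
  MOV R0, 17  → R0 = 17
  MOV R1, 15  → R1 = 15
  MUL R0, R1  → R0 = 17 * 15 = 255
Final: R0 = 255

255


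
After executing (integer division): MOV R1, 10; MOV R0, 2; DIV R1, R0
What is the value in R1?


Register state trace:
  MOV R1, 10  → R1 = 10
  MOV R0, 2  → R0 = 2
  DIV R1, R0  → R1 = 10 // 2 = 5
Final: R1 = 5

5


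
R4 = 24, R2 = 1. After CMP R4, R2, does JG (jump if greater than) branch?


Trace:
  R4 = 24, R2 = 1
  CMP R4, R2  → compares 24 vs 1
  JG checks: is 24 greater than 1?
  24 > 1, so condition is true
Branch taken: Yes

Yes


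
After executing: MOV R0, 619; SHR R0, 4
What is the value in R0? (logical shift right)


Register state trace:
  MOV R0, 619  → R0 = 619
  SHR R0, 4  → R0 = 619 >> 4 = 619 // 2^4 = 38
Final: R0 = 38

38


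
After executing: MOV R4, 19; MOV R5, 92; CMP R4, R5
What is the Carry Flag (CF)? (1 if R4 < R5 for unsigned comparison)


Register state trace:
  MOV R4, 19  → R4 = 19
  MOV R5, 92  → R5 = 92
  CMP R4, R5  → unsigned 19 - 92: borrow occurs
  19 < 92, so CF = 1
CF = 1

1


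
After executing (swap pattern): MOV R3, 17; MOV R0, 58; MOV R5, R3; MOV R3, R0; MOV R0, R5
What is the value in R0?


Register state trace (swap pattern):
  MOV R3, 17  → R3 = 17
  MOV R0, 58  → R0 = 58
  MOV R5, R3  → R5 = 17  (save R3)
  MOV R3, R0  → R3 = 58  (R3 gets R0's value)
  MOV R0, R5  → R0 = 17  (R0 gets saved value)
Final: R0 = 17

17


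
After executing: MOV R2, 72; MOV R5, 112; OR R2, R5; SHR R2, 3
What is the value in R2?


Register state trace:
  MOV R2, 72  → R2 = 72 (0b01001000)
  MOV R5, 112  → R5 = 112 (0b01110000)
  OR R2, R5  → R2 = 72 OR 112 = 120 (0b01111000)
  SHR R2, 3  → R2 = 120 >> 3 = 15
Final: R2 = 15

15


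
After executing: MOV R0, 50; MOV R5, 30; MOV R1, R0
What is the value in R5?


Register state trace:
  MOV R0, 50  → R0 = 50
  MOV R5, 30  → R5 = 30
  MOV R1, R0  → R1 = 50
Final: R5 = 30

30


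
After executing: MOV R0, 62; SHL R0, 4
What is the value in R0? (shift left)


Register state trace:
  MOV R0, 62  → R0 = 62
  SHL R0, 4  → R0 = 62 << 4 = 62 * 2^4 = 992
Final: R0 = 992

992


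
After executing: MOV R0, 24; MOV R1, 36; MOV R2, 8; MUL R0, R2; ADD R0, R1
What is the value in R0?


Register state trace:
  MOV R0, 24  → R0 = 24
  MOV R1, 36  → R1 = 36
  MOV R2, 8  → R2 = 8
  MUL R0, R2  → R0 = 24 * 8 = 192
  ADD R0, R1  → R0 = 192 + 36 = 228
Final: R0 = 228

228


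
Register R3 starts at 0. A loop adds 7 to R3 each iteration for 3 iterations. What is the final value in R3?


Starting value: R3 = 0
  Iter 1: R3 = 0 + 7 = 7
  Iter 2: R3 = 7 + 7 = 14
  Iter 3: R3 = 14 + 7 = 21
Final: R3 = 21

21


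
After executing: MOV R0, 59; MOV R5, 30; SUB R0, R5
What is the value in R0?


Register state trace:
  MOV R0, 59  → R0 = 59
  MOV R5, 30  → R5 = 30
  SUB R0, R5  → R0 = 59 - 30 = 29
Final: R0 = 29

29


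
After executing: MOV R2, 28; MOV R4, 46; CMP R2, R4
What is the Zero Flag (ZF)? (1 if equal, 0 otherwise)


Register state trace:
  MOV R2, 28  → R2 = 28
  MOV R4, 46  → R4 = 46
  CMP R2, R4  → computes 28 - 46 = -18
  Result is nonzero, so values are not equal
ZF = 0

0


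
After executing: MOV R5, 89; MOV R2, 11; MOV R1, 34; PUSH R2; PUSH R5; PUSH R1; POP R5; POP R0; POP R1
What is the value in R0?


Stack trace (top is rightmost):
  MOV R5, 89  → R5 = 89
  MOV R2, 11  → R2 = 11
  MOV R1, 34  → R1 = 34
  PUSH R2  → stack: [11]
  PUSH R5  → stack: [11, 89]
  PUSH R1  → stack: [11, 89, 34]
  POP R5  → R5 = 34, stack: [11, 89]
  POP R0  → R0 = 89, stack: [11]
  POP R1  → R1 = 11, stack: []
Final: R0 = 89

89


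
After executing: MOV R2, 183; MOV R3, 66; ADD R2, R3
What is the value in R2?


Register state trace:
  MOV R2, 183  → R2 = 183
  MOV R3, 66  → R3 = 66
  ADD R2, R3  → R2 = 183 + 66 = 249
Final: R2 = 249

249


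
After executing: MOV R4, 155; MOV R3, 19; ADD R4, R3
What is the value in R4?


Register state trace:
  MOV R4, 155  → R4 = 155
  MOV R3, 19  → R3 = 19
  ADD R4, R3  → R4 = 155 + 19 = 174
Final: R4 = 174

174


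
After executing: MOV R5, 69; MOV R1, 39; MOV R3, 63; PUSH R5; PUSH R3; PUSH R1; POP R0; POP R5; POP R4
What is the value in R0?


Stack trace (top is rightmost):
  MOV R5, 69  → R5 = 69
  MOV R1, 39  → R1 = 39
  MOV R3, 63  → R3 = 63
  PUSH R5  → stack: [69]
  PUSH R3  → stack: [69, 63]
  PUSH R1  → stack: [69, 63, 39]
  POP R0  → R0 = 39, stack: [69, 63]
  POP R5  → R5 = 63, stack: [69]
  POP R4  → R4 = 69, stack: []
Final: R0 = 39

39


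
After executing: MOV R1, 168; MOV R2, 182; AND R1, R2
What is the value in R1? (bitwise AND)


Register state trace:
  MOV R1, 168  → R1 = 168 (0b10101000)
  MOV R2, 182  → R2 = 182 (0b10110110)
  AND R1, R2  → R1 = 168 AND 182 = 160 (0b10100000)
Final: R1 = 160

160


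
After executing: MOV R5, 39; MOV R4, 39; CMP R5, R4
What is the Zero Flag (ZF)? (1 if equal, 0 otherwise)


Register state trace:
  MOV R5, 39  → R5 = 39
  MOV R4, 39  → R4 = 39
  CMP R5, R4  → computes 39 - 39 = 0
  Result is zero, so values are equal
ZF = 1

1


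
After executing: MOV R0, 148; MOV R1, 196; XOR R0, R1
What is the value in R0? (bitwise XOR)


Register state trace:
  MOV R0, 148  → R0 = 148 (0b10010100)
  MOV R1, 196  → R1 = 196 (0b11000100)
  XOR R0, R1  → R0 = 148 XOR 196 = 80 (0b01010000)
Final: R0 = 80

80


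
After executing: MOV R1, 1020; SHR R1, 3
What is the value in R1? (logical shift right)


Register state trace:
  MOV R1, 1020  → R1 = 1020
  SHR R1, 3  → R1 = 1020 >> 3 = 1020 // 2^3 = 127
Final: R1 = 127

127


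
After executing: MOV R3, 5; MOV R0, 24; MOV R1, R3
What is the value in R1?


Register state trace:
  MOV R3, 5  → R3 = 5
  MOV R0, 24  → R0 = 24
  MOV R1, R3  → R1 = 5
Final: R1 = 5

5


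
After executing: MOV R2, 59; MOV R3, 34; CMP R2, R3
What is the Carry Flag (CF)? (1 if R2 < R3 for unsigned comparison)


Register state trace:
  MOV R2, 59  → R2 = 59
  MOV R3, 34  → R3 = 34
  CMP R2, R3  → unsigned 59 - 34: no borrow
  59 >= 34, so CF = 0
CF = 0

0


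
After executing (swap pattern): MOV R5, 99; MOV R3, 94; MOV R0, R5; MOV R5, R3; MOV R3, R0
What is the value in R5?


Register state trace (swap pattern):
  MOV R5, 99  → R5 = 99
  MOV R3, 94  → R3 = 94
  MOV R0, R5  → R0 = 99  (save R5)
  MOV R5, R3  → R5 = 94  (R5 gets R3's value)
  MOV R3, R0  → R3 = 99  (R3 gets saved value)
Final: R5 = 94

94


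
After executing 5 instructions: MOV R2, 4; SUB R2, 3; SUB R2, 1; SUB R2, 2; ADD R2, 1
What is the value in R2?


Register state trace:
  MOV R2, 4  → R2 = 4
  SUB R2, 3  → R2 = 4 - 3 = 1
  SUB R2, 1  → R2 = 1 - 1 = 0
  SUB R2, 2  → R2 = 0 - 2 = -2
  ADD R2, 1  → R2 = -2 + 1 = -1
Final: R2 = -1

-1


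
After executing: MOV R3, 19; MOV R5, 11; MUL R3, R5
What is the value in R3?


Register state trace:
  MOV R3, 19  → R3 = 19
  MOV R5, 11  → R5 = 11
  MUL R3, R5  → R3 = 19 * 11 = 209
Final: R3 = 209

209


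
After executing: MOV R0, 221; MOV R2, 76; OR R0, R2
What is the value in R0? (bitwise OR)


Register state trace:
  MOV R0, 221  → R0 = 221 (0b11011101)
  MOV R2, 76  → R2 = 76 (0b01001100)
  OR R0, R2   → R0 = 221 OR 76 = 221 (0b11011101)
Final: R0 = 221

221


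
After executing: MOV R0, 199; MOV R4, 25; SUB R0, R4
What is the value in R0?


Register state trace:
  MOV R0, 199  → R0 = 199
  MOV R4, 25  → R4 = 25
  SUB R0, R4  → R0 = 199 - 25 = 174
Final: R0 = 174

174


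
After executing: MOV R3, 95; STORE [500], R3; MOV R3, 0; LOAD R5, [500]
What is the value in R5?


Register and memory trace:
  MOV R3, 95  → R3 = 95
  STORE [500], R3  → mem[500] = 95
  MOV R3, 0  → R3 = 0
  LOAD R5, [500]  → R5 = mem[500] = 95
Final: R5 = 95

95


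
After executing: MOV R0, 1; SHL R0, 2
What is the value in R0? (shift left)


Register state trace:
  MOV R0, 1  → R0 = 1
  SHL R0, 2  → R0 = 1 << 2 = 1 * 2^2 = 4
Final: R0 = 4

4


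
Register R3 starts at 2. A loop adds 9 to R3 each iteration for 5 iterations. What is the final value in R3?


Starting value: R3 = 2
  Iter 1: R3 = 2 + 9 = 11
  Iter 2: R3 = 11 + 9 = 20
  Iter 3: R3 = 20 + 9 = 29
  Iter 4: R3 = 29 + 9 = 38
  Iter 5: R3 = 38 + 9 = 47
Final: R3 = 47

47


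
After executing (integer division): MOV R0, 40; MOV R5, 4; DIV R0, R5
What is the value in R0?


Register state trace:
  MOV R0, 40  → R0 = 40
  MOV R5, 4  → R5 = 4
  DIV R0, R5  → R0 = 40 // 4 = 10
Final: R0 = 10

10


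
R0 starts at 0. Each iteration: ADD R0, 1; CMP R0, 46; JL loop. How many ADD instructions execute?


Loop trace (R0 starts at 0, target 46, step 1):
  ADD #1: R0 = 0 + 1 = 1  → 1 < 46, loop
  ADD #2: R0 = 1 + 1 = 2  → 2 < 46, loop
  ADD #3: R0 = 2 + 1 = 3  → 3 < 46, loop
  ADD #4: R0 = 3 + 1 = 4  → 4 < 46, loop
  ADD #5: R0 = 4 + 1 = 5  → 5 < 46, loop
  ADD #6: R0 = 5 + 1 = 6  → 6 < 46, loop
  ADD #7: R0 = 6 + 1 = 7  → 7 < 46, loop
  ADD #8: R0 = 7 + 1 = 8  → 8 < 46, loop
  ADD #9: R0 = 8 + 1 = 9  → 9 < 46, loop
  ADD #10: R0 = 9 + 1 = 10  → 10 < 46, loop
  ADD #11: R0 = 10 + 1 = 11  → 11 < 46, loop
  ADD #12: R0 = 11 + 1 = 12  → 12 < 46, loop
  ADD #13: R0 = 12 + 1 = 13  → 13 < 46, loop
  ADD #14: R0 = 13 + 1 = 14  → 14 < 46, loop
  ADD #15: R0 = 14 + 1 = 15  → 15 < 46, loop
  ADD #16: R0 = 15 + 1 = 16  → 16 < 46, loop
  ADD #17: R0 = 16 + 1 = 17  → 17 < 46, loop
  ADD #18: R0 = 17 + 1 = 18  → 18 < 46, loop
  ADD #19: R0 = 18 + 1 = 19  → 19 < 46, loop
  ADD #20: R0 = 19 + 1 = 20  → 20 < 46, loop
  ADD #21: R0 = 20 + 1 = 21  → 21 < 46, loop
  ADD #22: R0 = 21 + 1 = 22  → 22 < 46, loop
  ADD #23: R0 = 22 + 1 = 23  → 23 < 46, loop
  ADD #24: R0 = 23 + 1 = 24  → 24 < 46, loop
  ADD #25: R0 = 24 + 1 = 25  → 25 < 46, loop
  ADD #26: R0 = 25 + 1 = 26  → 26 < 46, loop
  ADD #27: R0 = 26 + 1 = 27  → 27 < 46, loop
  ADD #28: R0 = 27 + 1 = 28  → 28 < 46, loop
  ADD #29: R0 = 28 + 1 = 29  → 29 < 46, loop
  ADD #30: R0 = 29 + 1 = 30  → 30 < 46, loop
  ADD #31: R0 = 30 + 1 = 31  → 31 < 46, loop
  ADD #32: R0 = 31 + 1 = 32  → 32 < 46, loop
  ADD #33: R0 = 32 + 1 = 33  → 33 < 46, loop
  ADD #34: R0 = 33 + 1 = 34  → 34 < 46, loop
  ADD #35: R0 = 34 + 1 = 35  → 35 < 46, loop
  ADD #36: R0 = 35 + 1 = 36  → 36 < 46, loop
  ADD #37: R0 = 36 + 1 = 37  → 37 < 46, loop
  ADD #38: R0 = 37 + 1 = 38  → 38 < 46, loop
  ADD #39: R0 = 38 + 1 = 39  → 39 < 46, loop
  ADD #40: R0 = 39 + 1 = 40  → 40 < 46, loop
  ADD #41: R0 = 40 + 1 = 41  → 41 < 46, loop
  ADD #42: R0 = 41 + 1 = 42  → 42 < 46, loop
  ADD #43: R0 = 42 + 1 = 43  → 43 < 46, loop
  ADD #44: R0 = 43 + 1 = 44  → 44 < 46, loop
  ADD #45: R0 = 44 + 1 = 45  → 45 < 46, loop
  ADD #46: R0 = 45 + 1 = 46  → 46 >= 46, exit
Total ADD instructions: 46

46


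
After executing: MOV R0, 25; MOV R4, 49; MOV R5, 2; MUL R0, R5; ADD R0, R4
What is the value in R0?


Register state trace:
  MOV R0, 25  → R0 = 25
  MOV R4, 49  → R4 = 49
  MOV R5, 2  → R5 = 2
  MUL R0, R5  → R0 = 25 * 2 = 50
  ADD R0, R4  → R0 = 50 + 49 = 99
Final: R0 = 99

99


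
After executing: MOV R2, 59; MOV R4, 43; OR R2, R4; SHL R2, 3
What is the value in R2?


Register state trace:
  MOV R2, 59  → R2 = 59 (0b00111011)
  MOV R4, 43  → R4 = 43 (0b00101011)
  OR R2, R4  → R2 = 59 OR 43 = 59 (0b00111011)
  SHL R2, 3  → R2 = 59 << 3 = 472
Final: R2 = 472

472


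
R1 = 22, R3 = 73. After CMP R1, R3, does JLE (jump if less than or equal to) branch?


Trace:
  R1 = 22, R3 = 73
  CMP R1, R3  → compares 22 vs 73
  JLE checks: is 22 less than or equal to 73?
  22 < 73, so condition is true
Branch taken: Yes

Yes


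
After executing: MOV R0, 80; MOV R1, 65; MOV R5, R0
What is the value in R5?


Register state trace:
  MOV R0, 80  → R0 = 80
  MOV R1, 65  → R1 = 65
  MOV R5, R0  → R5 = 80
Final: R5 = 80

80


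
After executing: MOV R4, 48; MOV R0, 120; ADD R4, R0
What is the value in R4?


Register state trace:
  MOV R4, 48  → R4 = 48
  MOV R0, 120  → R0 = 120
  ADD R4, R0  → R4 = 48 + 120 = 168
Final: R4 = 168

168


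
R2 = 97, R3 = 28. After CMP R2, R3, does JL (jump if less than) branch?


Trace:
  R2 = 97, R3 = 28
  CMP R2, R3  → compares 97 vs 28
  JL checks: is 97 less than 28?
  97 > 28, so condition is false
Branch taken: No

No


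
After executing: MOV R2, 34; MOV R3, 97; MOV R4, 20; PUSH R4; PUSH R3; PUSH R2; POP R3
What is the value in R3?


Stack trace (top is rightmost):
  MOV R2, 34  → R2 = 34
  MOV R3, 97  → R3 = 97
  MOV R4, 20  → R4 = 20
  PUSH R4  → stack: [20]
  PUSH R3  → stack: [20, 97]
  PUSH R2  → stack: [20, 97, 34]
  POP R3  → R3 = 34, stack: [20, 97]
Final: R3 = 34

34


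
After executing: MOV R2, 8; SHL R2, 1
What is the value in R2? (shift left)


Register state trace:
  MOV R2, 8  → R2 = 8
  SHL R2, 1  → R2 = 8 << 1 = 8 * 2^1 = 16
Final: R2 = 16

16


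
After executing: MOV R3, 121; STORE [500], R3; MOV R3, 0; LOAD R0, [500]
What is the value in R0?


Register and memory trace:
  MOV R3, 121  → R3 = 121
  STORE [500], R3  → mem[500] = 121
  MOV R3, 0  → R3 = 0
  LOAD R0, [500]  → R0 = mem[500] = 121
Final: R0 = 121

121


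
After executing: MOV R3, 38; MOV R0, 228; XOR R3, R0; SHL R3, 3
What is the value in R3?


Register state trace:
  MOV R3, 38  → R3 = 38 (0b00100110)
  MOV R0, 228  → R0 = 228 (0b11100100)
  XOR R3, R0  → R3 = 38 XOR 228 = 194 (0b11000010)
  SHL R3, 3  → R3 = 194 << 3 = 1552
Final: R3 = 1552

1552


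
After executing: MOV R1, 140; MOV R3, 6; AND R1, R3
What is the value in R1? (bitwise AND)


Register state trace:
  MOV R1, 140  → R1 = 140 (0b10001100)
  MOV R3, 6  → R3 = 6 (0b00000110)
  AND R1, R3  → R1 = 140 AND 6 = 4 (0b00000100)
Final: R1 = 4

4


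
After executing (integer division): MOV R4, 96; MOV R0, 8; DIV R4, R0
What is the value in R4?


Register state trace:
  MOV R4, 96  → R4 = 96
  MOV R0, 8  → R0 = 8
  DIV R4, R0  → R4 = 96 // 8 = 12
Final: R4 = 12

12


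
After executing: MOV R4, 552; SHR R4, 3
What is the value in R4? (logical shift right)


Register state trace:
  MOV R4, 552  → R4 = 552
  SHR R4, 3  → R4 = 552 >> 3 = 552 // 2^3 = 69
Final: R4 = 69

69


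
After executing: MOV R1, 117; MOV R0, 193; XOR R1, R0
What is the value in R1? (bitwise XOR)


Register state trace:
  MOV R1, 117  → R1 = 117 (0b01110101)
  MOV R0, 193  → R0 = 193 (0b11000001)
  XOR R1, R0  → R1 = 117 XOR 193 = 180 (0b10110100)
Final: R1 = 180

180


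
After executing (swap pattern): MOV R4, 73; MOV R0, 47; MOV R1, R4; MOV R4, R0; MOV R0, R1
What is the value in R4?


Register state trace (swap pattern):
  MOV R4, 73  → R4 = 73
  MOV R0, 47  → R0 = 47
  MOV R1, R4  → R1 = 73  (save R4)
  MOV R4, R0  → R4 = 47  (R4 gets R0's value)
  MOV R0, R1  → R0 = 73  (R0 gets saved value)
Final: R4 = 47

47


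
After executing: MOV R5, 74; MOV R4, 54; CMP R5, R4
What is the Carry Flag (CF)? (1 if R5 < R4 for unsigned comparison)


Register state trace:
  MOV R5, 74  → R5 = 74
  MOV R4, 54  → R4 = 54
  CMP R5, R4  → unsigned 74 - 54: no borrow
  74 >= 54, so CF = 0
CF = 0

0


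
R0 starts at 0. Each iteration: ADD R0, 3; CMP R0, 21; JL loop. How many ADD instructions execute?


Loop trace (R0 starts at 0, target 21, step 3):
  ADD #1: R0 = 0 + 3 = 3  → 3 < 21, loop
  ADD #2: R0 = 3 + 3 = 6  → 6 < 21, loop
  ADD #3: R0 = 6 + 3 = 9  → 9 < 21, loop
  ADD #4: R0 = 9 + 3 = 12  → 12 < 21, loop
  ADD #5: R0 = 12 + 3 = 15  → 15 < 21, loop
  ADD #6: R0 = 15 + 3 = 18  → 18 < 21, loop
  ADD #7: R0 = 18 + 3 = 21  → 21 >= 21, exit
Total ADD instructions: 7

7


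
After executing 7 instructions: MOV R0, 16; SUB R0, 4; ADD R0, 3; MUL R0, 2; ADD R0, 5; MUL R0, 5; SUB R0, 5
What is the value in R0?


Register state trace:
  MOV R0, 16  → R0 = 16
  SUB R0, 4  → R0 = 16 - 4 = 12
  ADD R0, 3  → R0 = 12 + 3 = 15
  MUL R0, 2  → R0 = 15 * 2 = 30
  ADD R0, 5  → R0 = 30 + 5 = 35
  MUL R0, 5  → R0 = 35 * 5 = 175
  SUB R0, 5  → R0 = 175 - 5 = 170
Final: R0 = 170

170


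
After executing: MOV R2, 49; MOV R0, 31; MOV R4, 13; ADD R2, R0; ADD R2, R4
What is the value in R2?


Register state trace:
  MOV R2, 49  → R2 = 49
  MOV R0, 31  → R0 = 31
  MOV R4, 13  → R4 = 13
  ADD R2, R0  → R2 = 49 + 31 = 80
  ADD R2, R4  → R2 = 80 + 13 = 93
Final: R2 = 93

93


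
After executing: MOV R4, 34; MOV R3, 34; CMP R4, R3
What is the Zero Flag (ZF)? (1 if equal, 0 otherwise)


Register state trace:
  MOV R4, 34  → R4 = 34
  MOV R3, 34  → R3 = 34
  CMP R4, R3  → computes 34 - 34 = 0
  Result is zero, so values are equal
ZF = 1

1


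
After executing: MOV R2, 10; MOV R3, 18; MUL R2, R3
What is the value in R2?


Register state trace:
  MOV R2, 10  → R2 = 10
  MOV R3, 18  → R3 = 18
  MUL R2, R3  → R2 = 10 * 18 = 180
Final: R2 = 180

180


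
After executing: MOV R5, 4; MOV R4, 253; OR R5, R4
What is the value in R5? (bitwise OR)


Register state trace:
  MOV R5, 4  → R5 = 4 (0b00000100)
  MOV R4, 253  → R4 = 253 (0b11111101)
  OR R5, R4   → R5 = 4 OR 253 = 253 (0b11111101)
Final: R5 = 253

253


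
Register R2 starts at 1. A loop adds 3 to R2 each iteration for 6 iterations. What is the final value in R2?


Starting value: R2 = 1
  Iter 1: R2 = 1 + 3 = 4
  Iter 2: R2 = 4 + 3 = 7
  Iter 3: R2 = 7 + 3 = 10
  Iter 4: R2 = 10 + 3 = 13
  Iter 5: R2 = 13 + 3 = 16
  Iter 6: R2 = 16 + 3 = 19
Final: R2 = 19

19


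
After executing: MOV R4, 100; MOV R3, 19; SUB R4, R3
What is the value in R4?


Register state trace:
  MOV R4, 100  → R4 = 100
  MOV R3, 19  → R3 = 19
  SUB R4, R3  → R4 = 100 - 19 = 81
Final: R4 = 81

81


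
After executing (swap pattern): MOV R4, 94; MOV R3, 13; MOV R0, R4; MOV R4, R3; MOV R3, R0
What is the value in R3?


Register state trace (swap pattern):
  MOV R4, 94  → R4 = 94
  MOV R3, 13  → R3 = 13
  MOV R0, R4  → R0 = 94  (save R4)
  MOV R4, R3  → R4 = 13  (R4 gets R3's value)
  MOV R3, R0  → R3 = 94  (R3 gets saved value)
Final: R3 = 94

94


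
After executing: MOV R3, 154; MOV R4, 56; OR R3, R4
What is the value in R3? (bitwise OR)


Register state trace:
  MOV R3, 154  → R3 = 154 (0b10011010)
  MOV R4, 56  → R4 = 56 (0b00111000)
  OR R3, R4   → R3 = 154 OR 56 = 186 (0b10111010)
Final: R3 = 186

186


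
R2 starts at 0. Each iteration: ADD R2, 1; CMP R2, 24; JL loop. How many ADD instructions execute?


Loop trace (R2 starts at 0, target 24, step 1):
  ADD #1: R2 = 0 + 1 = 1  → 1 < 24, loop
  ADD #2: R2 = 1 + 1 = 2  → 2 < 24, loop
  ADD #3: R2 = 2 + 1 = 3  → 3 < 24, loop
  ADD #4: R2 = 3 + 1 = 4  → 4 < 24, loop
  ADD #5: R2 = 4 + 1 = 5  → 5 < 24, loop
  ADD #6: R2 = 5 + 1 = 6  → 6 < 24, loop
  ADD #7: R2 = 6 + 1 = 7  → 7 < 24, loop
  ADD #8: R2 = 7 + 1 = 8  → 8 < 24, loop
  ADD #9: R2 = 8 + 1 = 9  → 9 < 24, loop
  ADD #10: R2 = 9 + 1 = 10  → 10 < 24, loop
  ADD #11: R2 = 10 + 1 = 11  → 11 < 24, loop
  ADD #12: R2 = 11 + 1 = 12  → 12 < 24, loop
  ADD #13: R2 = 12 + 1 = 13  → 13 < 24, loop
  ADD #14: R2 = 13 + 1 = 14  → 14 < 24, loop
  ADD #15: R2 = 14 + 1 = 15  → 15 < 24, loop
  ADD #16: R2 = 15 + 1 = 16  → 16 < 24, loop
  ADD #17: R2 = 16 + 1 = 17  → 17 < 24, loop
  ADD #18: R2 = 17 + 1 = 18  → 18 < 24, loop
  ADD #19: R2 = 18 + 1 = 19  → 19 < 24, loop
  ADD #20: R2 = 19 + 1 = 20  → 20 < 24, loop
  ADD #21: R2 = 20 + 1 = 21  → 21 < 24, loop
  ADD #22: R2 = 21 + 1 = 22  → 22 < 24, loop
  ADD #23: R2 = 22 + 1 = 23  → 23 < 24, loop
  ADD #24: R2 = 23 + 1 = 24  → 24 >= 24, exit
Total ADD instructions: 24

24


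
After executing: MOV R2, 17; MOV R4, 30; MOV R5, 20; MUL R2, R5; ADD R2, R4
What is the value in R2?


Register state trace:
  MOV R2, 17  → R2 = 17
  MOV R4, 30  → R4 = 30
  MOV R5, 20  → R5 = 20
  MUL R2, R5  → R2 = 17 * 20 = 340
  ADD R2, R4  → R2 = 340 + 30 = 370
Final: R2 = 370

370


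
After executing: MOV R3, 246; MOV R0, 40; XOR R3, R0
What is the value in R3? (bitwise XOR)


Register state trace:
  MOV R3, 246  → R3 = 246 (0b11110110)
  MOV R0, 40  → R0 = 40 (0b00101000)
  XOR R3, R0  → R3 = 246 XOR 40 = 222 (0b11011110)
Final: R3 = 222

222


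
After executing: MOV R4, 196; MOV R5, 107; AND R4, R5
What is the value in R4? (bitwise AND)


Register state trace:
  MOV R4, 196  → R4 = 196 (0b11000100)
  MOV R5, 107  → R5 = 107 (0b01101011)
  AND R4, R5  → R4 = 196 AND 107 = 64 (0b01000000)
Final: R4 = 64

64


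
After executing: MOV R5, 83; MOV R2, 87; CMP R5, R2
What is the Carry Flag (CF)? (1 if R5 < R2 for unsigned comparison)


Register state trace:
  MOV R5, 83  → R5 = 83
  MOV R2, 87  → R2 = 87
  CMP R5, R2  → unsigned 83 - 87: borrow occurs
  83 < 87, so CF = 1
CF = 1

1


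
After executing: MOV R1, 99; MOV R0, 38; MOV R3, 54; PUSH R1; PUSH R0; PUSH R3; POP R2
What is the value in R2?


Stack trace (top is rightmost):
  MOV R1, 99  → R1 = 99
  MOV R0, 38  → R0 = 38
  MOV R3, 54  → R3 = 54
  PUSH R1  → stack: [99]
  PUSH R0  → stack: [99, 38]
  PUSH R3  → stack: [99, 38, 54]
  POP R2  → R2 = 54, stack: [99, 38]
Final: R2 = 54

54


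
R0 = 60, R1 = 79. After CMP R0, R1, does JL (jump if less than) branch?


Trace:
  R0 = 60, R1 = 79
  CMP R0, R1  → compares 60 vs 79
  JL checks: is 60 less than 79?
  60 < 79, so condition is true
Branch taken: Yes

Yes


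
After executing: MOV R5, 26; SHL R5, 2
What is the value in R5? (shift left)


Register state trace:
  MOV R5, 26  → R5 = 26
  SHL R5, 2  → R5 = 26 << 2 = 26 * 2^2 = 104
Final: R5 = 104

104


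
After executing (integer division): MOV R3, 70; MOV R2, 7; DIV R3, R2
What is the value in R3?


Register state trace:
  MOV R3, 70  → R3 = 70
  MOV R2, 7  → R2 = 7
  DIV R3, R2  → R3 = 70 // 7 = 10
Final: R3 = 10

10


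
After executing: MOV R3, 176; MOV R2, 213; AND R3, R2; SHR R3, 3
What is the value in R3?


Register state trace:
  MOV R3, 176  → R3 = 176 (0b10110000)
  MOV R2, 213  → R2 = 213 (0b11010101)
  AND R3, R2  → R3 = 176 AND 213 = 144 (0b10010000)
  SHR R3, 3  → R3 = 144 >> 3 = 18
Final: R3 = 18

18


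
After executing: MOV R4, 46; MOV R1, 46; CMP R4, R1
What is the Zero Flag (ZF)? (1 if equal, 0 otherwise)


Register state trace:
  MOV R4, 46  → R4 = 46
  MOV R1, 46  → R1 = 46
  CMP R4, R1  → computes 46 - 46 = 0
  Result is zero, so values are equal
ZF = 1

1


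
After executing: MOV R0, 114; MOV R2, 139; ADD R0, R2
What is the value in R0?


Register state trace:
  MOV R0, 114  → R0 = 114
  MOV R2, 139  → R2 = 139
  ADD R0, R2  → R0 = 114 + 139 = 253
Final: R0 = 253

253


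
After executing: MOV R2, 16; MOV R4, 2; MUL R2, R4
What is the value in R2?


Register state trace:
  MOV R2, 16  → R2 = 16
  MOV R4, 2  → R4 = 2
  MUL R2, R4  → R2 = 16 * 2 = 32
Final: R2 = 32

32


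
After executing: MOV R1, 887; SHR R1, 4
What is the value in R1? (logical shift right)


Register state trace:
  MOV R1, 887  → R1 = 887
  SHR R1, 4  → R1 = 887 >> 4 = 887 // 2^4 = 55
Final: R1 = 55

55


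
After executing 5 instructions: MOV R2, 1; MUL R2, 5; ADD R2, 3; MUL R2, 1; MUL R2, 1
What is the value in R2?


Register state trace:
  MOV R2, 1  → R2 = 1
  MUL R2, 5  → R2 = 1 * 5 = 5
  ADD R2, 3  → R2 = 5 + 3 = 8
  MUL R2, 1  → R2 = 8 * 1 = 8
  MUL R2, 1  → R2 = 8 * 1 = 8
Final: R2 = 8

8


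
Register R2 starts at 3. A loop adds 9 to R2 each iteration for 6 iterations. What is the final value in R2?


Starting value: R2 = 3
  Iter 1: R2 = 3 + 9 = 12
  Iter 2: R2 = 12 + 9 = 21
  Iter 3: R2 = 21 + 9 = 30
  Iter 4: R2 = 30 + 9 = 39
  Iter 5: R2 = 39 + 9 = 48
  Iter 6: R2 = 48 + 9 = 57
Final: R2 = 57

57


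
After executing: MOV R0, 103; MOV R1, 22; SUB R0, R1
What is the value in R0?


Register state trace:
  MOV R0, 103  → R0 = 103
  MOV R1, 22  → R1 = 22
  SUB R0, R1  → R0 = 103 - 22 = 81
Final: R0 = 81

81


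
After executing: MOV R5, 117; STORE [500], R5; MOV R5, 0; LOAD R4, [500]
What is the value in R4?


Register and memory trace:
  MOV R5, 117  → R5 = 117
  STORE [500], R5  → mem[500] = 117
  MOV R5, 0  → R5 = 0
  LOAD R4, [500]  → R4 = mem[500] = 117
Final: R4 = 117

117


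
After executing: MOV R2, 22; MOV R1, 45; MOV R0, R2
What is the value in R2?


Register state trace:
  MOV R2, 22  → R2 = 22
  MOV R1, 45  → R1 = 45
  MOV R0, R2  → R0 = 22
Final: R2 = 22

22


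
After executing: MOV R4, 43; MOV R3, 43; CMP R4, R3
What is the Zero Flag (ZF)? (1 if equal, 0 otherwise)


Register state trace:
  MOV R4, 43  → R4 = 43
  MOV R3, 43  → R3 = 43
  CMP R4, R3  → computes 43 - 43 = 0
  Result is zero, so values are equal
ZF = 1

1


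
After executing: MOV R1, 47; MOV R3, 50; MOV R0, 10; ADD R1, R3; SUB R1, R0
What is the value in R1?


Register state trace:
  MOV R1, 47  → R1 = 47
  MOV R3, 50  → R3 = 50
  MOV R0, 10  → R0 = 10
  ADD R1, R3  → R1 = 47 + 50 = 97
  SUB R1, R0  → R1 = 97 - 10 = 87
Final: R1 = 87

87


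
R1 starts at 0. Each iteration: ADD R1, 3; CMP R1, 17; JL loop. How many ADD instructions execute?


Loop trace (R1 starts at 0, target 17, step 3):
  ADD #1: R1 = 0 + 3 = 3  → 3 < 17, loop
  ADD #2: R1 = 3 + 3 = 6  → 6 < 17, loop
  ADD #3: R1 = 6 + 3 = 9  → 9 < 17, loop
  ADD #4: R1 = 9 + 3 = 12  → 12 < 17, loop
  ADD #5: R1 = 12 + 3 = 15  → 15 < 17, loop
  ADD #6: R1 = 15 + 3 = 18  → 18 >= 17, exit
Total ADD instructions: 6

6


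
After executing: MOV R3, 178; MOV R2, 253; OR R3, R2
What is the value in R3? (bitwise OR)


Register state trace:
  MOV R3, 178  → R3 = 178 (0b10110010)
  MOV R2, 253  → R2 = 253 (0b11111101)
  OR R3, R2   → R3 = 178 OR 253 = 255 (0b11111111)
Final: R3 = 255

255


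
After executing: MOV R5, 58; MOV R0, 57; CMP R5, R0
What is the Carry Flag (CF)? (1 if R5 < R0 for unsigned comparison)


Register state trace:
  MOV R5, 58  → R5 = 58
  MOV R0, 57  → R0 = 57
  CMP R5, R0  → unsigned 58 - 57: no borrow
  58 >= 57, so CF = 0
CF = 0

0


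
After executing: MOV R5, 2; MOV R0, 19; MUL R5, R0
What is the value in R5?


Register state trace:
  MOV R5, 2  → R5 = 2
  MOV R0, 19  → R0 = 19
  MUL R5, R0  → R5 = 2 * 19 = 38
Final: R5 = 38

38


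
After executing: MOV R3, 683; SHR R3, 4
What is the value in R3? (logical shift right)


Register state trace:
  MOV R3, 683  → R3 = 683
  SHR R3, 4  → R3 = 683 >> 4 = 683 // 2^4 = 42
Final: R3 = 42

42


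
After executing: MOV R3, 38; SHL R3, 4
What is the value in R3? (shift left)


Register state trace:
  MOV R3, 38  → R3 = 38
  SHL R3, 4  → R3 = 38 << 4 = 38 * 2^4 = 608
Final: R3 = 608

608


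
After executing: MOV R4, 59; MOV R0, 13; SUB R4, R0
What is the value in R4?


Register state trace:
  MOV R4, 59  → R4 = 59
  MOV R0, 13  → R0 = 13
  SUB R4, R0  → R4 = 59 - 13 = 46
Final: R4 = 46

46


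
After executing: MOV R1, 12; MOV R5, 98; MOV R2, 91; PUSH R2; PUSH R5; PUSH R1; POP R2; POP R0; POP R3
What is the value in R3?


Stack trace (top is rightmost):
  MOV R1, 12  → R1 = 12
  MOV R5, 98  → R5 = 98
  MOV R2, 91  → R2 = 91
  PUSH R2  → stack: [91]
  PUSH R5  → stack: [91, 98]
  PUSH R1  → stack: [91, 98, 12]
  POP R2  → R2 = 12, stack: [91, 98]
  POP R0  → R0 = 98, stack: [91]
  POP R3  → R3 = 91, stack: []
Final: R3 = 91

91


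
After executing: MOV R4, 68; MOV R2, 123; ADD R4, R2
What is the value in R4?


Register state trace:
  MOV R4, 68  → R4 = 68
  MOV R2, 123  → R2 = 123
  ADD R4, R2  → R4 = 68 + 123 = 191
Final: R4 = 191

191


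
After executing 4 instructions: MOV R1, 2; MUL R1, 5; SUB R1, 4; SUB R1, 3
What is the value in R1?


Register state trace:
  MOV R1, 2  → R1 = 2
  MUL R1, 5  → R1 = 2 * 5 = 10
  SUB R1, 4  → R1 = 10 - 4 = 6
  SUB R1, 3  → R1 = 6 - 3 = 3
Final: R1 = 3

3


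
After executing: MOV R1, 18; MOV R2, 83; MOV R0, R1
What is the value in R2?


Register state trace:
  MOV R1, 18  → R1 = 18
  MOV R2, 83  → R2 = 83
  MOV R0, R1  → R0 = 18
Final: R2 = 83

83


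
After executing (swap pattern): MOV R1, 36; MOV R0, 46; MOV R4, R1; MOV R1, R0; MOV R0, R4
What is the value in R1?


Register state trace (swap pattern):
  MOV R1, 36  → R1 = 36
  MOV R0, 46  → R0 = 46
  MOV R4, R1  → R4 = 36  (save R1)
  MOV R1, R0  → R1 = 46  (R1 gets R0's value)
  MOV R0, R4  → R0 = 36  (R0 gets saved value)
Final: R1 = 46

46


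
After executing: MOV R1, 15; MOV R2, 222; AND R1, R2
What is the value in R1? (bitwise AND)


Register state trace:
  MOV R1, 15  → R1 = 15 (0b00001111)
  MOV R2, 222  → R2 = 222 (0b11011110)
  AND R1, R2  → R1 = 15 AND 222 = 14 (0b00001110)
Final: R1 = 14

14


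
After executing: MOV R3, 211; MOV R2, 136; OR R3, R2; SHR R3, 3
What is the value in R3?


Register state trace:
  MOV R3, 211  → R3 = 211 (0b11010011)
  MOV R2, 136  → R2 = 136 (0b10001000)
  OR R3, R2  → R3 = 211 OR 136 = 219 (0b11011011)
  SHR R3, 3  → R3 = 219 >> 3 = 27
Final: R3 = 27

27


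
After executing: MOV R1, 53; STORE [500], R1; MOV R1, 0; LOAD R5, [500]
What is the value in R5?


Register and memory trace:
  MOV R1, 53  → R1 = 53
  STORE [500], R1  → mem[500] = 53
  MOV R1, 0  → R1 = 0
  LOAD R5, [500]  → R5 = mem[500] = 53
Final: R5 = 53

53


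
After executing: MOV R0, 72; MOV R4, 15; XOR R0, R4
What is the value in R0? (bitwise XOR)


Register state trace:
  MOV R0, 72  → R0 = 72 (0b01001000)
  MOV R4, 15  → R4 = 15 (0b00001111)
  XOR R0, R4  → R0 = 72 XOR 15 = 71 (0b01000111)
Final: R0 = 71

71


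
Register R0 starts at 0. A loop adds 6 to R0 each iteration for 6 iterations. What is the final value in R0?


Starting value: R0 = 0
  Iter 1: R0 = 0 + 6 = 6
  Iter 2: R0 = 6 + 6 = 12
  Iter 3: R0 = 12 + 6 = 18
  Iter 4: R0 = 18 + 6 = 24
  Iter 5: R0 = 24 + 6 = 30
  Iter 6: R0 = 30 + 6 = 36
Final: R0 = 36

36


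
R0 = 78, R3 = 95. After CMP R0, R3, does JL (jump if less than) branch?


Trace:
  R0 = 78, R3 = 95
  CMP R0, R3  → compares 78 vs 95
  JL checks: is 78 less than 95?
  78 < 95, so condition is true
Branch taken: Yes

Yes


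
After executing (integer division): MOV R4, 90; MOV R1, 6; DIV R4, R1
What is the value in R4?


Register state trace:
  MOV R4, 90  → R4 = 90
  MOV R1, 6  → R1 = 6
  DIV R4, R1  → R4 = 90 // 6 = 15
Final: R4 = 15

15


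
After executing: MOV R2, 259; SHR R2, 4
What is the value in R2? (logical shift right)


Register state trace:
  MOV R2, 259  → R2 = 259
  SHR R2, 4  → R2 = 259 >> 4 = 259 // 2^4 = 16
Final: R2 = 16

16


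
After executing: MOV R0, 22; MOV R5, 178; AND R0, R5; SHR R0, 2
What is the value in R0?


Register state trace:
  MOV R0, 22  → R0 = 22 (0b00010110)
  MOV R5, 178  → R5 = 178 (0b10110010)
  AND R0, R5  → R0 = 22 AND 178 = 18 (0b00010010)
  SHR R0, 2  → R0 = 18 >> 2 = 4
Final: R0 = 4

4


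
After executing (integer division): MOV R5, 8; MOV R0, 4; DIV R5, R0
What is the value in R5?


Register state trace:
  MOV R5, 8  → R5 = 8
  MOV R0, 4  → R0 = 4
  DIV R5, R0  → R5 = 8 // 4 = 2
Final: R5 = 2

2


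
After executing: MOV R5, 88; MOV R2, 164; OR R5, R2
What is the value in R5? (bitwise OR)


Register state trace:
  MOV R5, 88  → R5 = 88 (0b01011000)
  MOV R2, 164  → R2 = 164 (0b10100100)
  OR R5, R2   → R5 = 88 OR 164 = 252 (0b11111100)
Final: R5 = 252

252


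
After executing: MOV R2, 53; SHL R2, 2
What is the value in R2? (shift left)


Register state trace:
  MOV R2, 53  → R2 = 53
  SHL R2, 2  → R2 = 53 << 2 = 53 * 2^2 = 212
Final: R2 = 212

212
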